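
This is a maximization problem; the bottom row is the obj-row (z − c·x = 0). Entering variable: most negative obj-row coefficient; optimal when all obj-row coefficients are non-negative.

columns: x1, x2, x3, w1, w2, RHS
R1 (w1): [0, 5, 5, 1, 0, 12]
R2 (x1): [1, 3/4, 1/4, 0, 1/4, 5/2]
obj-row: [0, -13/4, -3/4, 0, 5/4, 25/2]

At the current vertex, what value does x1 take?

5/2

x1 is basic (row 2); its value is the RHS of that row, 5/2.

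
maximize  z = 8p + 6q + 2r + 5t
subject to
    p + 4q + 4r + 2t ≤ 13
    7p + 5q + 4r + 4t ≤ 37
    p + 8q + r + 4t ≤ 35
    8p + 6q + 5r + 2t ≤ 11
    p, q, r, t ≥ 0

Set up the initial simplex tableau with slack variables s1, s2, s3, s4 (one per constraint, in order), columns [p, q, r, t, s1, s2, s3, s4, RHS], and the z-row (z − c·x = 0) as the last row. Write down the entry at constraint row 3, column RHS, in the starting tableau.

The RHS of constraint 3 is b_3 = 35.

35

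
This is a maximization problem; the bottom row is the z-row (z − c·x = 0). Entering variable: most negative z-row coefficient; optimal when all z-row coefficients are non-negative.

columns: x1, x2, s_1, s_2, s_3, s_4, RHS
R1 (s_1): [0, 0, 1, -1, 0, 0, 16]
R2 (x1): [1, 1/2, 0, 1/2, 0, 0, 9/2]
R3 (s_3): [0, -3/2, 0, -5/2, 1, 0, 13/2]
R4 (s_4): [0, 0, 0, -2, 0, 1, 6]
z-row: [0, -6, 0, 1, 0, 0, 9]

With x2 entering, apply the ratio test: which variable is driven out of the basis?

x1

Column x2 entries and ratios — s_1: 0 ≤ 0, skip; x1: (9/2)/(1/2) = 9; s_3: -3/2 ≤ 0, skip; s_4: 0 ≤ 0, skip.
Smallest ratio is 9 in the row of x1, so x1 leaves.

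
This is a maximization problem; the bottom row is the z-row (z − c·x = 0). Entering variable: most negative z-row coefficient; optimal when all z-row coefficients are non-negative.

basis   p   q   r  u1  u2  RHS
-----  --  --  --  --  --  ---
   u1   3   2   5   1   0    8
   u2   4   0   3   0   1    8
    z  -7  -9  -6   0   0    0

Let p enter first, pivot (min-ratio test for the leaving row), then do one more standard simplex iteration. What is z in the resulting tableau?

Ratio test on column p — row 1: 8/3 = 8/3; row 2: 8/4 = 2. Minimum is 2 at row 2 (u2 leaves); pivot element 4.
Pivot on row 2; the z-row RHS becomes 0 − (-7)·2 = 14.
Next entering variable (most negative z-row entry -9): q.
Ratio test on column q — row 1: 2/2 = 1; row 2: entry 0 ≤ 0. Minimum is 1 at row 1 (u1 leaves); pivot element 2.
After the second pivot the z-row RHS is 14 − (-9)·1 = 23.

23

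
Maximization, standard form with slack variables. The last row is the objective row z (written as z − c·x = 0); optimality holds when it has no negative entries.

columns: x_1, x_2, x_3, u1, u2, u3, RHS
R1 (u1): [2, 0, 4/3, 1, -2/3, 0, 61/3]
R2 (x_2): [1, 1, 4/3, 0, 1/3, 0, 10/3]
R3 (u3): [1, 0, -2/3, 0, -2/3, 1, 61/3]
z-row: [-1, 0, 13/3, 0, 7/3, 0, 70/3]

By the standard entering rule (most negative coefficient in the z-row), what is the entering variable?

x_1

Negative z-row entries: x_1: -1.
The most negative is -1 in column x_1, so x_1 enters.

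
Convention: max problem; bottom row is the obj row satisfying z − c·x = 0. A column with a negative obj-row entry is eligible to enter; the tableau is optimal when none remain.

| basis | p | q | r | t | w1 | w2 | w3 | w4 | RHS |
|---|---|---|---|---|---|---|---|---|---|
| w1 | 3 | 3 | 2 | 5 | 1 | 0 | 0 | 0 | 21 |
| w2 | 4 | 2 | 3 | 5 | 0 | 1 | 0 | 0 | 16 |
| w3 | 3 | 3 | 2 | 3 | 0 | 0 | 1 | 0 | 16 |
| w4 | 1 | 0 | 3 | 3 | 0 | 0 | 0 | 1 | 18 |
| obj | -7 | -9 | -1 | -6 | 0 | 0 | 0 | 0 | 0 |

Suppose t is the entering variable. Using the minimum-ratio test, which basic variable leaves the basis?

w2

Column t entries and ratios — w1: 21/5 = 21/5; w2: 16/5 = 16/5; w3: 16/3 = 16/3; w4: 18/3 = 6.
Smallest ratio is 16/5 in the row of w2, so w2 leaves.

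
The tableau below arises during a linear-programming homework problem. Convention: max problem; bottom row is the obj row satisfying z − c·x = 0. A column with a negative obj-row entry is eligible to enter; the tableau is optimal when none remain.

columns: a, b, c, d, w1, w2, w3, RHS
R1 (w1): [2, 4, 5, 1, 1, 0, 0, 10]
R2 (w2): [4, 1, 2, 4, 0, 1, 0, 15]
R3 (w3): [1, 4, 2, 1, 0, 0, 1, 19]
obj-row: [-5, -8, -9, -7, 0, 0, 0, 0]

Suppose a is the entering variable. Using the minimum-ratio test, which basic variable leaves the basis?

w2

Column a entries and ratios — w1: 10/2 = 5; w2: 15/4 = 15/4; w3: 19/1 = 19.
Smallest ratio is 15/4 in the row of w2, so w2 leaves.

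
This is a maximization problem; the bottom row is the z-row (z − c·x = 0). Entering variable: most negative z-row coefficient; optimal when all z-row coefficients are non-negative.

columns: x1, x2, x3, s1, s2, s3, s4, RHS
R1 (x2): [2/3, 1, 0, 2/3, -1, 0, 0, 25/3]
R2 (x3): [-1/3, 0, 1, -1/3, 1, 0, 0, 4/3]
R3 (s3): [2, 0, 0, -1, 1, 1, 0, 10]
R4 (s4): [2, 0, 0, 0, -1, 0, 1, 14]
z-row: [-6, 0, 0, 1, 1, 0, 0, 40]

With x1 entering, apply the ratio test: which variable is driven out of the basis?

s3

Column x1 entries and ratios — x2: (25/3)/(2/3) = 25/2; x3: -1/3 ≤ 0, skip; s3: 10/2 = 5; s4: 14/2 = 7.
Smallest ratio is 5 in the row of s3, so s3 leaves.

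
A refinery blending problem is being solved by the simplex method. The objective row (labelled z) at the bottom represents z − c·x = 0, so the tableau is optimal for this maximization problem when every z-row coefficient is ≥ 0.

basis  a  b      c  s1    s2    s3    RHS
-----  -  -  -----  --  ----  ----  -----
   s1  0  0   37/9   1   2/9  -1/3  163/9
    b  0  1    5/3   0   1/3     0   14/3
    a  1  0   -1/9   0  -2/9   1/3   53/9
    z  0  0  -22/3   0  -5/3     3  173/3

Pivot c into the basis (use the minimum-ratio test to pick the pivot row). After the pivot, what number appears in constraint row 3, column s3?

1/3

Ratio test on column c — row 1: (163/9)/(37/9) = 163/37; row 2: (14/3)/(5/3) = 14/5; row 3: entry -1/9 ≤ 0. Minimum is 14/5 at row 2 (b leaves); pivot element 5/3.
Divide row 2 by 5/3; eliminate column c from the other rows.
Row 3 update in column s3: 1/3 − (-1/9)·0 = 1/3.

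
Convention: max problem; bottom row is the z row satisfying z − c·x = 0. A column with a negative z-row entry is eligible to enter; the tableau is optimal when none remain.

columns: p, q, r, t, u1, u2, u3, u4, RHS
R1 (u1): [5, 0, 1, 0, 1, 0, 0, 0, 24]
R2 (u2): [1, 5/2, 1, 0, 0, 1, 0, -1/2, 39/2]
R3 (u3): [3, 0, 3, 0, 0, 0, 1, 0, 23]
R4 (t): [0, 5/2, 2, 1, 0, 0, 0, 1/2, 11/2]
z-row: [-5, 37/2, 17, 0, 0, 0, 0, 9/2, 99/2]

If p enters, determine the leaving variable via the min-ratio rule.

Column p entries and ratios — u1: 24/5 = 24/5; u2: (39/2)/1 = 39/2; u3: 23/3 = 23/3; t: 0 ≤ 0, skip.
Smallest ratio is 24/5 in the row of u1, so u1 leaves.

u1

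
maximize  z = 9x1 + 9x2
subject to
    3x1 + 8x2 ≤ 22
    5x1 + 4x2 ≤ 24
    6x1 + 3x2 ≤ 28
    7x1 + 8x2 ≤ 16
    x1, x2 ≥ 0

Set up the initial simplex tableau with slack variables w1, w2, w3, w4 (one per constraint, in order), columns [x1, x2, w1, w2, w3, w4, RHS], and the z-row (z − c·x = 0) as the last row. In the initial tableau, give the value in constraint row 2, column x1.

Constraint 2 has coefficient 5 on x1.

5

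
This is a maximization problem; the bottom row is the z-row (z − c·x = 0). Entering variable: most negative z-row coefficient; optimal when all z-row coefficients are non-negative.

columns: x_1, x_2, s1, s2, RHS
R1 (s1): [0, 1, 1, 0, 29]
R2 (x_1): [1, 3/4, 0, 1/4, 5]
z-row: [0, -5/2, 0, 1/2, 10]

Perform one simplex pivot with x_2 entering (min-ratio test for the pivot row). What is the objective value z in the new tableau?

80/3

Ratio test on column x_2 — row 1: 29/1 = 29; row 2: 5/(3/4) = 20/3. Minimum is 20/3 at row 2 (x_1 leaves); pivot element 3/4.
Pivot on row 2; the z-row RHS becomes 10 − (-5/2)·(20/3) = 80/3.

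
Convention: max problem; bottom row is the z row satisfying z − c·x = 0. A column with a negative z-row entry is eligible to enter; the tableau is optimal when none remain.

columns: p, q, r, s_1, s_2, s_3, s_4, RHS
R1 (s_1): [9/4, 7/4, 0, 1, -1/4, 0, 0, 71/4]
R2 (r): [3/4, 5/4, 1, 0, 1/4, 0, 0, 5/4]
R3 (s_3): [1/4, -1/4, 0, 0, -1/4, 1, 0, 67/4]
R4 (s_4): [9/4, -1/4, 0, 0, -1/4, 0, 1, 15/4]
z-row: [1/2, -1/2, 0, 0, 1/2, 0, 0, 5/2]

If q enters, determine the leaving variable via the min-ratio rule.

r

Column q entries and ratios — s_1: (71/4)/(7/4) = 71/7; r: (5/4)/(5/4) = 1; s_3: -1/4 ≤ 0, skip; s_4: -1/4 ≤ 0, skip.
Smallest ratio is 1 in the row of r, so r leaves.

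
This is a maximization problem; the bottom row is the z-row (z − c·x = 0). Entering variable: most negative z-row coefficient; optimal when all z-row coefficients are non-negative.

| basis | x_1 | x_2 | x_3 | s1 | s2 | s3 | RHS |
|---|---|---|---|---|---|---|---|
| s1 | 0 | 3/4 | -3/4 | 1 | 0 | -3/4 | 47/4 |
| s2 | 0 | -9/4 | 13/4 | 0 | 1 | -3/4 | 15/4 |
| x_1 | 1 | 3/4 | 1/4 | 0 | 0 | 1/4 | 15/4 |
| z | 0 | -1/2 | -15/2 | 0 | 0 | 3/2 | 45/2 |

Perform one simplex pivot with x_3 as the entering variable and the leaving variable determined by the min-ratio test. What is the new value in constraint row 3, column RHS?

45/13

Ratio test on column x_3 — row 1: entry -3/4 ≤ 0; row 2: (15/4)/(13/4) = 15/13; row 3: (15/4)/(1/4) = 15. Minimum is 15/13 at row 2 (s2 leaves); pivot element 13/4.
Divide row 2 by 13/4; eliminate column x_3 from the other rows.
Row 3 update in column RHS: 15/4 − (1/4)·(15/13) = 45/13.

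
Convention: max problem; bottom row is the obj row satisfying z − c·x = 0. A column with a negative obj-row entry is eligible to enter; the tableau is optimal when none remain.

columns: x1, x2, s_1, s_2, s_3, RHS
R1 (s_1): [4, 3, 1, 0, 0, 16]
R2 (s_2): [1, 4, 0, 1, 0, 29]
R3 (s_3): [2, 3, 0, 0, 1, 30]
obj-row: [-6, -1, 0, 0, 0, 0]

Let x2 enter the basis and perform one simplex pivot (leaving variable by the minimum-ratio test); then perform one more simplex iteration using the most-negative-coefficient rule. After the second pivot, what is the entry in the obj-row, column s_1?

Ratio test on column x2 — row 1: 16/3 = 16/3; row 2: 29/4 = 29/4; row 3: 30/3 = 10. Minimum is 16/3 at row 1 (s_1 leaves); pivot element 3.
Divide row 1 by 3; eliminate column x2 from the other rows.
Second iteration: most negative obj-row entry is -14/3 in column x1, so x1 enters.
Ratio test on column x1 — row 1: (16/3)/(4/3) = 4; row 2: entry -13/3 ≤ 0; row 3: entry -2 ≤ 0. Minimum is 4 at row 1 (x2 leaves); pivot element 4/3.
Divide row 1 by 4/3; eliminate column x1 from the other rows.
After both pivots, the entry at the obj-row, column s_1 is 3/2.

3/2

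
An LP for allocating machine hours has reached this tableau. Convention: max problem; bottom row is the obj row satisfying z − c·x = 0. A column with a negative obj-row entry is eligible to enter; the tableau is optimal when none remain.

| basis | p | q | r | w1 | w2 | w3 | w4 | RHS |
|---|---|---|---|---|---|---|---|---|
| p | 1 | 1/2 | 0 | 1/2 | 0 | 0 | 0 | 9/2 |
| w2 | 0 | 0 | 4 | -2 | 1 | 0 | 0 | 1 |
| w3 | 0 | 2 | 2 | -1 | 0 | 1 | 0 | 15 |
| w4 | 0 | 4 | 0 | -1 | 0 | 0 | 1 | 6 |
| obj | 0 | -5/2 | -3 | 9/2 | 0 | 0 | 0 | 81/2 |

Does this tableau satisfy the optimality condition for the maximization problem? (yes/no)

The obj-row has a negative entry -3 in column r, so it is not optimal.

no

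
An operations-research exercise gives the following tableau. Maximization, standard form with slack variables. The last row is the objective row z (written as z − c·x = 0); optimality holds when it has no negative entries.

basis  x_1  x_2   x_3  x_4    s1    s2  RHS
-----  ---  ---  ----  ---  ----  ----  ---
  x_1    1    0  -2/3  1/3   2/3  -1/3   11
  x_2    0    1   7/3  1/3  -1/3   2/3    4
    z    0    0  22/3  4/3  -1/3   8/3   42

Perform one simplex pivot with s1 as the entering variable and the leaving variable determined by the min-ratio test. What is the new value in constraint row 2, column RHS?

19/2

Ratio test on column s1 — row 1: 11/(2/3) = 33/2; row 2: entry -1/3 ≤ 0. Minimum is 33/2 at row 1 (x_1 leaves); pivot element 2/3.
Divide row 1 by 2/3; eliminate column s1 from the other rows.
Row 2 update in column RHS: 4 − (-1/3)·(33/2) = 19/2.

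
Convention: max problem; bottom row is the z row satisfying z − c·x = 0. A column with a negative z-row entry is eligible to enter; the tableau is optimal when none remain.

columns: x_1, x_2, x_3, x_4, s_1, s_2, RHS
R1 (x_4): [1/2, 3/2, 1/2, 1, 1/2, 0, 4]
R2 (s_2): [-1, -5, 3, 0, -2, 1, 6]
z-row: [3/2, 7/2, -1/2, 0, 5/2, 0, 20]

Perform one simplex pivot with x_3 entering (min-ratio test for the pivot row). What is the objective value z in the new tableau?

21

Ratio test on column x_3 — row 1: 4/(1/2) = 8; row 2: 6/3 = 2. Minimum is 2 at row 2 (s_2 leaves); pivot element 3.
Pivot on row 2; the z-row RHS becomes 20 − (-1/2)·2 = 21.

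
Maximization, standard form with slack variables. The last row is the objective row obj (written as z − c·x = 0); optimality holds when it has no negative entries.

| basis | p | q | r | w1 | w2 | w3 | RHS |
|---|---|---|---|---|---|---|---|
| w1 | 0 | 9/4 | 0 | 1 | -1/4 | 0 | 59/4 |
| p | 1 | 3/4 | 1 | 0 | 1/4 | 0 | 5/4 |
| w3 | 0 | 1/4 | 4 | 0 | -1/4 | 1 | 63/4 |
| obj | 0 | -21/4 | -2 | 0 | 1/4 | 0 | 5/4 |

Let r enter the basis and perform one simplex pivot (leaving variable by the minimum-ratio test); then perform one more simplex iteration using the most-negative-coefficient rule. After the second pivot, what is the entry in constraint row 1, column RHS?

11

Ratio test on column r — row 1: entry 0 ≤ 0; row 2: (5/4)/1 = 5/4; row 3: (63/4)/4 = 63/16. Minimum is 5/4 at row 2 (p leaves); pivot element 1.
Divide row 2 by 1; eliminate column r from the other rows.
Second iteration: most negative obj-row entry is -15/4 in column q, so q enters.
Ratio test on column q — row 1: (59/4)/(9/4) = 59/9; row 2: (5/4)/(3/4) = 5/3; row 3: entry -11/4 ≤ 0. Minimum is 5/3 at row 2 (r leaves); pivot element 3/4.
Divide row 2 by 3/4; eliminate column q from the other rows.
After both pivots, the entry at constraint row 1, column RHS is 11.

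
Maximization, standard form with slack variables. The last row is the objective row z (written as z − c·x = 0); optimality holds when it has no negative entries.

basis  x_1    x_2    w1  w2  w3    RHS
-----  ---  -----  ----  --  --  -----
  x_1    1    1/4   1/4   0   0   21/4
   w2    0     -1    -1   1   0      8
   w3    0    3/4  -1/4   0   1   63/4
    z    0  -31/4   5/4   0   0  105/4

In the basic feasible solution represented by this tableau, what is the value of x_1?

x_1 is basic (row 1); its value is the RHS of that row, 21/4.

21/4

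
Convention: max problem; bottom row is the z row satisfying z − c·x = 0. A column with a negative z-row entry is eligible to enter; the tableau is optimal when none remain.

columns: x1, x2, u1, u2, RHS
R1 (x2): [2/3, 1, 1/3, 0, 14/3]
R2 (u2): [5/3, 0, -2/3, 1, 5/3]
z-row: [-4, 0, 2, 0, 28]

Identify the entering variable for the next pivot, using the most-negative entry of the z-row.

x1

Negative z-row entries: x1: -4.
The most negative is -4 in column x1, so x1 enters.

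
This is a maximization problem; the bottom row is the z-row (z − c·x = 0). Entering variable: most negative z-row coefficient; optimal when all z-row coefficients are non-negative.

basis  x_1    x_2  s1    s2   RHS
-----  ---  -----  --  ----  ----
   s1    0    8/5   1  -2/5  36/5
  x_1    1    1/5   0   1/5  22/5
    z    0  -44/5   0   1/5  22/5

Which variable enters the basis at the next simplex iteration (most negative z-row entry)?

x_2

Negative z-row entries: x_2: -44/5.
The most negative is -44/5 in column x_2, so x_2 enters.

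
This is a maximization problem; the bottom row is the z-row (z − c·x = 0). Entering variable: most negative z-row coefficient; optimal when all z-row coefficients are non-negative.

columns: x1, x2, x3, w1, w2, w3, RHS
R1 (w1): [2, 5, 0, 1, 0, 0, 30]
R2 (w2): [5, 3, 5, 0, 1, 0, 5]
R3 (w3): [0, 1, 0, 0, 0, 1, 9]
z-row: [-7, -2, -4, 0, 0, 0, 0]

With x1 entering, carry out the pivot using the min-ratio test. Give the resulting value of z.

Ratio test on column x1 — row 1: 30/2 = 15; row 2: 5/5 = 1; row 3: entry 0 ≤ 0. Minimum is 1 at row 2 (w2 leaves); pivot element 5.
Pivot on row 2; the z-row RHS becomes 0 − (-7)·1 = 7.

7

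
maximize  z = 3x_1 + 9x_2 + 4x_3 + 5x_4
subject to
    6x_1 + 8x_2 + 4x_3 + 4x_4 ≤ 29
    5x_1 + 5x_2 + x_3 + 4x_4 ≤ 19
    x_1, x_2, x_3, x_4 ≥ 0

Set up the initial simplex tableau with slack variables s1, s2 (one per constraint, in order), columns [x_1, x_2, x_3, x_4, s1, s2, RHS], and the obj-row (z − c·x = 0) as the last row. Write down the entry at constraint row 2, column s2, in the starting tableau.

1

Slack s2 belongs to constraint 2; its column is the unit vector e_2, so the entry in row 2 is 1.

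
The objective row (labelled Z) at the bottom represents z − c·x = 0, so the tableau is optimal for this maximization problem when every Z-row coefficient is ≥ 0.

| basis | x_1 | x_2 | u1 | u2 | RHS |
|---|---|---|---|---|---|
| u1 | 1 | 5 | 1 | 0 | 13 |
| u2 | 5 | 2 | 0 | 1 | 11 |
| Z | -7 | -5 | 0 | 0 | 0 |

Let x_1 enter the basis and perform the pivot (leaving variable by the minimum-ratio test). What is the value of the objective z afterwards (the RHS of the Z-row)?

77/5

Ratio test on column x_1 — row 1: 13/1 = 13; row 2: 11/5 = 11/5. Minimum is 11/5 at row 2 (u2 leaves); pivot element 5.
Pivot on row 2; the Z-row RHS becomes 0 − (-7)·(11/5) = 77/5.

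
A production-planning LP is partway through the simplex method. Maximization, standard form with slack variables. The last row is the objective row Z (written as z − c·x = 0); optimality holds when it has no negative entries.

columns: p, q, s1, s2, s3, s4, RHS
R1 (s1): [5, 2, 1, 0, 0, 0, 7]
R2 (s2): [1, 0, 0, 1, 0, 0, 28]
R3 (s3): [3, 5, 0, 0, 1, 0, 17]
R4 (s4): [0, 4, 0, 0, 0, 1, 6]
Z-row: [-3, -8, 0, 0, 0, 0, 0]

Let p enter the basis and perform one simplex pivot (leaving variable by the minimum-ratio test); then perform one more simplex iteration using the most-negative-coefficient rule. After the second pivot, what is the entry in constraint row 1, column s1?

1/5

Ratio test on column p — row 1: 7/5 = 7/5; row 2: 28/1 = 28; row 3: 17/3 = 17/3; row 4: entry 0 ≤ 0. Minimum is 7/5 at row 1 (s1 leaves); pivot element 5.
Divide row 1 by 5; eliminate column p from the other rows.
Second iteration: most negative Z-row entry is -34/5 in column q, so q enters.
Ratio test on column q — row 1: (7/5)/(2/5) = 7/2; row 2: entry -2/5 ≤ 0; row 3: (64/5)/(19/5) = 64/19; row 4: 6/4 = 3/2. Minimum is 3/2 at row 4 (s4 leaves); pivot element 4.
Divide row 4 by 4; eliminate column q from the other rows.
After both pivots, the entry at constraint row 1, column s1 is 1/5.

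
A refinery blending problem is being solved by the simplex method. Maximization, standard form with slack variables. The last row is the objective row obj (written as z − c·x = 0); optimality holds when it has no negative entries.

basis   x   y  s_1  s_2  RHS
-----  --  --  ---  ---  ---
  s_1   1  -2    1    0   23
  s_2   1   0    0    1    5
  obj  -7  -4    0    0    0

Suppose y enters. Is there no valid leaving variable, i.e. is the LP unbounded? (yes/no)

yes

Every constraint-row entry in column y is ≤ 0, so increasing y is unbounded.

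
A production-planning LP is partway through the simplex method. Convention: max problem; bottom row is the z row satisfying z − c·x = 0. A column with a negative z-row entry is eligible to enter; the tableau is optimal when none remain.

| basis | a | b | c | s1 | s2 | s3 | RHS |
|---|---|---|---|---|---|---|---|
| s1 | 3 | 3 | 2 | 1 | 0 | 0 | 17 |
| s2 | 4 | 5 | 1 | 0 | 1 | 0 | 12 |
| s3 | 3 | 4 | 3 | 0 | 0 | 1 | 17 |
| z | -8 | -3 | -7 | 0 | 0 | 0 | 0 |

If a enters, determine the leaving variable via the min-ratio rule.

s2

Column a entries and ratios — s1: 17/3 = 17/3; s2: 12/4 = 3; s3: 17/3 = 17/3.
Smallest ratio is 3 in the row of s2, so s2 leaves.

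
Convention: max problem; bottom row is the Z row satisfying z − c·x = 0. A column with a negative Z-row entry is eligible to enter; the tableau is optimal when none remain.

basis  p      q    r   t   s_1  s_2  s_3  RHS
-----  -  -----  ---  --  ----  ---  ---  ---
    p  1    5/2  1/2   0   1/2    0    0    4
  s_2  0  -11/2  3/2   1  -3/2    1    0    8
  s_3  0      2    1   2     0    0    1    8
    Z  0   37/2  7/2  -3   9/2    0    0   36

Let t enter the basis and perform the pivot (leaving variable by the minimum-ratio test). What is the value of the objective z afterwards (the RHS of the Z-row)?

48

Ratio test on column t — row 1: entry 0 ≤ 0; row 2: 8/1 = 8; row 3: 8/2 = 4. Minimum is 4 at row 3 (s_3 leaves); pivot element 2.
Pivot on row 3; the Z-row RHS becomes 36 − (-3)·4 = 48.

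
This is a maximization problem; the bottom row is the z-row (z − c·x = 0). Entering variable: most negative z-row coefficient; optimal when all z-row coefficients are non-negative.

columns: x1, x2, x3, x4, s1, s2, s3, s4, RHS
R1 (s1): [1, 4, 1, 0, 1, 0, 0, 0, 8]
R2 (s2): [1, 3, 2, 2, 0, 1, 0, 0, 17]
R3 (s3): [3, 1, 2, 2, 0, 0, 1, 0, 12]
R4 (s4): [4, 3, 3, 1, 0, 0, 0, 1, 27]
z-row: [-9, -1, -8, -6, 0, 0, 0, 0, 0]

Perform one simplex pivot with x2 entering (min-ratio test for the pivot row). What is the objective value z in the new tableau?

2

Ratio test on column x2 — row 1: 8/4 = 2; row 2: 17/3 = 17/3; row 3: 12/1 = 12; row 4: 27/3 = 9. Minimum is 2 at row 1 (s1 leaves); pivot element 4.
Pivot on row 1; the z-row RHS becomes 0 − (-1)·2 = 2.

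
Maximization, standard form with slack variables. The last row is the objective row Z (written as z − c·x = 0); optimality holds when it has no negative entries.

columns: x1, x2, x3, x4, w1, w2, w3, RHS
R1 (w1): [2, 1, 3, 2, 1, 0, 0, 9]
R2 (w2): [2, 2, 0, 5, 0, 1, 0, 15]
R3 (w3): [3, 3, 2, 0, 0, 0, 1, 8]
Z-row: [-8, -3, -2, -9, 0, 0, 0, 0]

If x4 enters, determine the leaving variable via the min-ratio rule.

Column x4 entries and ratios — w1: 9/2 = 9/2; w2: 15/5 = 3; w3: 0 ≤ 0, skip.
Smallest ratio is 3 in the row of w2, so w2 leaves.

w2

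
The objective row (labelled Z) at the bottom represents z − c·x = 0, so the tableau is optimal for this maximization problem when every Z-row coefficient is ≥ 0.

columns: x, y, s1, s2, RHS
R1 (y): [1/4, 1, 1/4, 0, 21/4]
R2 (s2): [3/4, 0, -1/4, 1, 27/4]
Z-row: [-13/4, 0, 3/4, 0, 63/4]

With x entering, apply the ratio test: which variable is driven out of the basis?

Column x entries and ratios — y: (21/4)/(1/4) = 21; s2: (27/4)/(3/4) = 9.
Smallest ratio is 9 in the row of s2, so s2 leaves.

s2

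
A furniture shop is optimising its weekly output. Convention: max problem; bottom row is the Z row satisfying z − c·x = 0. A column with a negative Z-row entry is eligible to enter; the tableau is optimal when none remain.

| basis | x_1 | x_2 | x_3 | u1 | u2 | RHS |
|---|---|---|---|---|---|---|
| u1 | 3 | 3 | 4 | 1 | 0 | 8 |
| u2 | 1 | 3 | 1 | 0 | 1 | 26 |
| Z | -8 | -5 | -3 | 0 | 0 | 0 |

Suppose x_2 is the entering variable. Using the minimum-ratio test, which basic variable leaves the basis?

Column x_2 entries and ratios — u1: 8/3 = 8/3; u2: 26/3 = 26/3.
Smallest ratio is 8/3 in the row of u1, so u1 leaves.

u1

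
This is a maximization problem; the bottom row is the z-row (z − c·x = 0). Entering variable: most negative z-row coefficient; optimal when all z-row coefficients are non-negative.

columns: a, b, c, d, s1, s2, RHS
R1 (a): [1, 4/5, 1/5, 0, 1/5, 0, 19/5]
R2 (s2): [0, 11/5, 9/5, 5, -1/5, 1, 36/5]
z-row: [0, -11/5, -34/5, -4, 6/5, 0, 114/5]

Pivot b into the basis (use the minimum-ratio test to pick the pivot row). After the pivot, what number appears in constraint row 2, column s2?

Ratio test on column b — row 1: (19/5)/(4/5) = 19/4; row 2: (36/5)/(11/5) = 36/11. Minimum is 36/11 at row 2 (s2 leaves); pivot element 11/5.
Divide row 2 by 11/5; eliminate column b from the other rows.
In the new row 2, the s2 entry is the old entry divided by the pivot: 1/(11/5) = 5/11.

5/11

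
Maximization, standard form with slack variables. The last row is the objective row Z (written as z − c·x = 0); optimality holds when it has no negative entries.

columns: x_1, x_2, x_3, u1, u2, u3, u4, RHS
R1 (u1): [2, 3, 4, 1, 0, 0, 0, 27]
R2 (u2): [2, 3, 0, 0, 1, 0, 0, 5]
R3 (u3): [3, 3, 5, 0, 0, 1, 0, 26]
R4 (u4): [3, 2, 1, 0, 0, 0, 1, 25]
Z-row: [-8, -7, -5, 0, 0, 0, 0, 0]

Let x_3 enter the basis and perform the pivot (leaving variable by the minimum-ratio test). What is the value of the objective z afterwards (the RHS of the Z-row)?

Ratio test on column x_3 — row 1: 27/4 = 27/4; row 2: entry 0 ≤ 0; row 3: 26/5 = 26/5; row 4: 25/1 = 25. Minimum is 26/5 at row 3 (u3 leaves); pivot element 5.
Pivot on row 3; the Z-row RHS becomes 0 − (-5)·(26/5) = 26.

26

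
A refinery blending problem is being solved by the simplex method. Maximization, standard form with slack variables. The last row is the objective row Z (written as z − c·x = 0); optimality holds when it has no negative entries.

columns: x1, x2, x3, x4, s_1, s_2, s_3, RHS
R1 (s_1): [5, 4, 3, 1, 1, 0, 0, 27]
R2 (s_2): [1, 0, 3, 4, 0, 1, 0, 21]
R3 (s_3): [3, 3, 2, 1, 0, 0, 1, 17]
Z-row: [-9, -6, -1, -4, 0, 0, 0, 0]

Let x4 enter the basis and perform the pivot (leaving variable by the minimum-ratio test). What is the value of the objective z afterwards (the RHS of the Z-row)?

21

Ratio test on column x4 — row 1: 27/1 = 27; row 2: 21/4 = 21/4; row 3: 17/1 = 17. Minimum is 21/4 at row 2 (s_2 leaves); pivot element 4.
Pivot on row 2; the Z-row RHS becomes 0 − (-4)·(21/4) = 21.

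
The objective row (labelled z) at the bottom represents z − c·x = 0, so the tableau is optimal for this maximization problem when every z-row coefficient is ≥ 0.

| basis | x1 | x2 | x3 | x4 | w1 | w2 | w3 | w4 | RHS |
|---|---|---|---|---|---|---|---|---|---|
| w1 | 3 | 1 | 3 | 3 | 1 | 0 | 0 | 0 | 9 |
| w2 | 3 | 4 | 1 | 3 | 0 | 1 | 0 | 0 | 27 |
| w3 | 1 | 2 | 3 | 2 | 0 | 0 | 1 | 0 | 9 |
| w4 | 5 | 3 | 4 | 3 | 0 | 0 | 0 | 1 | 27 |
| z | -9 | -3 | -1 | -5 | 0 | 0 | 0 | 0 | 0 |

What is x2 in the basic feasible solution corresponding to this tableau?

0

x2 is not in the basis, so in the current basic feasible solution x2 = 0.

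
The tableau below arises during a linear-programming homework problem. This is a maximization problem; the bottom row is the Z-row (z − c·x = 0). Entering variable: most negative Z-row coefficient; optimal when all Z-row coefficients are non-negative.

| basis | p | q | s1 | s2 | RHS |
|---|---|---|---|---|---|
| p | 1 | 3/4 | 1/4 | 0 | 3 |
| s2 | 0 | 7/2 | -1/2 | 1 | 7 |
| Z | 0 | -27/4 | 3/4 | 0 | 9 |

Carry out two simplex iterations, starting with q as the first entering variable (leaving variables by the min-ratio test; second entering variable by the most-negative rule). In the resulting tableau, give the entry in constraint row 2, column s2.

Ratio test on column q — row 1: 3/(3/4) = 4; row 2: 7/(7/2) = 2. Minimum is 2 at row 2 (s2 leaves); pivot element 7/2.
Divide row 2 by 7/2; eliminate column q from the other rows.
Second iteration: most negative Z-row entry is -3/14 in column s1, so s1 enters.
Ratio test on column s1 — row 1: (3/2)/(5/14) = 21/5; row 2: entry -1/7 ≤ 0. Minimum is 21/5 at row 1 (p leaves); pivot element 5/14.
Divide row 1 by 5/14; eliminate column s1 from the other rows.
After both pivots, the entry at constraint row 2, column s2 is 1/5.

1/5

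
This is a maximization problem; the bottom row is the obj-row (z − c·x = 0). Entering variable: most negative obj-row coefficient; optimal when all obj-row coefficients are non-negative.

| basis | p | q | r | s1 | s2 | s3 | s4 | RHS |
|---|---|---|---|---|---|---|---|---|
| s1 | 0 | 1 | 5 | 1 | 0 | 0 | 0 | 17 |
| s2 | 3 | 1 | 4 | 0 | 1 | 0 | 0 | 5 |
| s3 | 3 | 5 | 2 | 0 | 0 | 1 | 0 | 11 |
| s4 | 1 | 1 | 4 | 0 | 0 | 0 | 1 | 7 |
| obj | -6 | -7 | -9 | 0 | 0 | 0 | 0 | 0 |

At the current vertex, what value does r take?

0

r is not in the basis, so in the current basic feasible solution r = 0.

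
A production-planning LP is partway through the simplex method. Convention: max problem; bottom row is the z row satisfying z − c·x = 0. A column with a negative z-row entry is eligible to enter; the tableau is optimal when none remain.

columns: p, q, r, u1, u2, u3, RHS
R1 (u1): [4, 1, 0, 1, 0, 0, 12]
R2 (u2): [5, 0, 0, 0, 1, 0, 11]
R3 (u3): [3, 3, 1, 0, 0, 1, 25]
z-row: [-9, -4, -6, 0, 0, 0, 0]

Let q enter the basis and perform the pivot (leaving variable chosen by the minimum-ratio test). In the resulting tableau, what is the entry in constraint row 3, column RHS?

25/3

Ratio test on column q — row 1: 12/1 = 12; row 2: entry 0 ≤ 0; row 3: 25/3 = 25/3. Minimum is 25/3 at row 3 (u3 leaves); pivot element 3.
Divide row 3 by 3; eliminate column q from the other rows.
In the new row 3, the RHS entry is the old entry divided by the pivot: 25/3 = 25/3.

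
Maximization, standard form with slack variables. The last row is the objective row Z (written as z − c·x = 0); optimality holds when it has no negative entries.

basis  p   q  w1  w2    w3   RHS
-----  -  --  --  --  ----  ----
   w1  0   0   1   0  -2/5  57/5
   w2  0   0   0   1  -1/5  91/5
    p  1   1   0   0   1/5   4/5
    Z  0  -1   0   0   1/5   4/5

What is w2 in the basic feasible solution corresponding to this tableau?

91/5

w2 is basic (row 2); its value is the RHS of that row, 91/5.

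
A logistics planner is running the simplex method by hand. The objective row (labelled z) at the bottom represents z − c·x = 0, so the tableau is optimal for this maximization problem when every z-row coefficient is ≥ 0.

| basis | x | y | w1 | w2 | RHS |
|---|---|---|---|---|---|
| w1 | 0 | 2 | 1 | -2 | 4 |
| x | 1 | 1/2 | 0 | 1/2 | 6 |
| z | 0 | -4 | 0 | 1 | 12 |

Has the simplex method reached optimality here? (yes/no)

no

The z-row has a negative entry -4 in column y, so it is not optimal.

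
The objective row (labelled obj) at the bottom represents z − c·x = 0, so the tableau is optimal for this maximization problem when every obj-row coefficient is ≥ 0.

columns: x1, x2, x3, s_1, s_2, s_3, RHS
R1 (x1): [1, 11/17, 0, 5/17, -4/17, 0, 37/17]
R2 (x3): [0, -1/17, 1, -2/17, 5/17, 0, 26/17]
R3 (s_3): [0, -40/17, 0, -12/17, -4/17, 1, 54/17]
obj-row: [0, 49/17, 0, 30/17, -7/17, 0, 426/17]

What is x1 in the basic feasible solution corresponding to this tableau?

x1 is basic (row 1); its value is the RHS of that row, 37/17.

37/17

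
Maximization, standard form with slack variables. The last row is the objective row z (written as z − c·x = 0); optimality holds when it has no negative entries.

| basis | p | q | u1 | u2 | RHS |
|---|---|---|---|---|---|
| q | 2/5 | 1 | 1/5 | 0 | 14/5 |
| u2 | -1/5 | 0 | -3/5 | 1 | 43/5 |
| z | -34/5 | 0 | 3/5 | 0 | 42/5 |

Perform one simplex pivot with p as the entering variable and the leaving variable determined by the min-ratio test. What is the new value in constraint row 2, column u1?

-1/2

Ratio test on column p — row 1: (14/5)/(2/5) = 7; row 2: entry -1/5 ≤ 0. Minimum is 7 at row 1 (q leaves); pivot element 2/5.
Divide row 1 by 2/5; eliminate column p from the other rows.
Row 2 update in column u1: -3/5 − (-1/5)·(1/2) = -1/2.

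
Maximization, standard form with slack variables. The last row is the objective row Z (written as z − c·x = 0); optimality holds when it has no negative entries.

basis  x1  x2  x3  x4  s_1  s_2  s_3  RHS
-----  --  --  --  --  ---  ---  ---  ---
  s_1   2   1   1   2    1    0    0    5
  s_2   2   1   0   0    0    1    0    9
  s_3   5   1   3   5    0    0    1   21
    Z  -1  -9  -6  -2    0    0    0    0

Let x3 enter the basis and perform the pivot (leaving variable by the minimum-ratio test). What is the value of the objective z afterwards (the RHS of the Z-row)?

30

Ratio test on column x3 — row 1: 5/1 = 5; row 2: entry 0 ≤ 0; row 3: 21/3 = 7. Minimum is 5 at row 1 (s_1 leaves); pivot element 1.
Pivot on row 1; the Z-row RHS becomes 0 − (-6)·5 = 30.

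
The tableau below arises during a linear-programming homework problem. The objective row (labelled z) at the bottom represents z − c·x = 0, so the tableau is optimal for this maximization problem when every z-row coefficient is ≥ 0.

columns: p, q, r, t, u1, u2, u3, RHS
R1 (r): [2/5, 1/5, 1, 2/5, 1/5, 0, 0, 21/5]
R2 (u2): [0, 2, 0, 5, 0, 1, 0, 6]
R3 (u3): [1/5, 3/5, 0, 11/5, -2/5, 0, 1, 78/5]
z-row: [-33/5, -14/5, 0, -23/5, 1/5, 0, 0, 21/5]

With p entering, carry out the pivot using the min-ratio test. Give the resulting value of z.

Ratio test on column p — row 1: (21/5)/(2/5) = 21/2; row 2: entry 0 ≤ 0; row 3: (78/5)/(1/5) = 78. Minimum is 21/2 at row 1 (r leaves); pivot element 2/5.
Pivot on row 1; the z-row RHS becomes 21/5 − (-33/5)·(21/2) = 147/2.

147/2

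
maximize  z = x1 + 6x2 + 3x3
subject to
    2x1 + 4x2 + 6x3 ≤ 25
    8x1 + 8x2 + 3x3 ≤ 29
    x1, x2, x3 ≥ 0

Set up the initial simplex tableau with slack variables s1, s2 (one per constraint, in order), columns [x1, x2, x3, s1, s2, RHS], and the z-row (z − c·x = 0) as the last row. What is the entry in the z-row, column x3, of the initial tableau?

The z-row carries the negated objective coefficients: the x3 entry is -3.

-3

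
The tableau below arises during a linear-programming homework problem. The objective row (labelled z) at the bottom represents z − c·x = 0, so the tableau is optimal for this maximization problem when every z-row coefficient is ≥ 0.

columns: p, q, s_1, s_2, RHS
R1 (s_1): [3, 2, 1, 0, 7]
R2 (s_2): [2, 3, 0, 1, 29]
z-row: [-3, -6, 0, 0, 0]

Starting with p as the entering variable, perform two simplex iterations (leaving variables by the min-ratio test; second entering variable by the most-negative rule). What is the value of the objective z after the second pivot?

Ratio test on column p — row 1: 7/3 = 7/3; row 2: 29/2 = 29/2. Minimum is 7/3 at row 1 (s_1 leaves); pivot element 3.
Pivot on row 1; the z-row RHS becomes 0 − (-3)·(7/3) = 7.
Next entering variable (most negative z-row entry -4): q.
Ratio test on column q — row 1: (7/3)/(2/3) = 7/2; row 2: (73/3)/(5/3) = 73/5. Minimum is 7/2 at row 1 (p leaves); pivot element 2/3.
After the second pivot the z-row RHS is 7 − (-4)·(7/2) = 21.

21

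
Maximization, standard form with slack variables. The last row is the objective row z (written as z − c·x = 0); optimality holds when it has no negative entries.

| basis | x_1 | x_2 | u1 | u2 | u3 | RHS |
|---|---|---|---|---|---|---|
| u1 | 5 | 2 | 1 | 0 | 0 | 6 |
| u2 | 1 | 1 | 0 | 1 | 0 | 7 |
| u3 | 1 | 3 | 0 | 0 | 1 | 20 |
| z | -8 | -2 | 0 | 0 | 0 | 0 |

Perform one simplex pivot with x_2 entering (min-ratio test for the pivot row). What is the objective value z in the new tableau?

6

Ratio test on column x_2 — row 1: 6/2 = 3; row 2: 7/1 = 7; row 3: 20/3 = 20/3. Minimum is 3 at row 1 (u1 leaves); pivot element 2.
Pivot on row 1; the z-row RHS becomes 0 − (-2)·3 = 6.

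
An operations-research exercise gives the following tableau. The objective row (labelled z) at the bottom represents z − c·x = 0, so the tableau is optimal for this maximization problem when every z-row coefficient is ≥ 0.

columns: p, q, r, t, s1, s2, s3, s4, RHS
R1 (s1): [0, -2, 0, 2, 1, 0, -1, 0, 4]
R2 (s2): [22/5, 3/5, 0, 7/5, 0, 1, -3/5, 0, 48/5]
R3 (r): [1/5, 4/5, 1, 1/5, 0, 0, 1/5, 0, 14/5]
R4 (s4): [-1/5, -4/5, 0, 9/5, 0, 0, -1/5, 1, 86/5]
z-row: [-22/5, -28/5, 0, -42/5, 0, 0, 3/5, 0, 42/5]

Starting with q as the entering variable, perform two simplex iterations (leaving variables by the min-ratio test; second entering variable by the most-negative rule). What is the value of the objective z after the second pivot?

Ratio test on column q — row 1: entry -2 ≤ 0; row 2: (48/5)/(3/5) = 16; row 3: (14/5)/(4/5) = 7/2; row 4: entry -4/5 ≤ 0. Minimum is 7/2 at row 3 (r leaves); pivot element 4/5.
Pivot on row 3; the z-row RHS becomes 42/5 − (-28/5)·(7/2) = 28.
Next entering variable (most negative z-row entry -7): t.
Ratio test on column t — row 1: 11/(5/2) = 22/5; row 2: (15/2)/(5/4) = 6; row 3: (7/2)/(1/4) = 14; row 4: 20/2 = 10. Minimum is 22/5 at row 1 (s1 leaves); pivot element 5/2.
After the second pivot the z-row RHS is 28 − (-7)·(22/5) = 294/5.

294/5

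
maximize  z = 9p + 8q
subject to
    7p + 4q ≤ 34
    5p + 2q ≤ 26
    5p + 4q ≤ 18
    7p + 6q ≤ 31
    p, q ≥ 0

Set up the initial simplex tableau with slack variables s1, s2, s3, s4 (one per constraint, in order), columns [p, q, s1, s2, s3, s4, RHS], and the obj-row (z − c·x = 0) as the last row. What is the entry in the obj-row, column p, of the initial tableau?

The obj-row carries the negated objective coefficients: the p entry is -9.

-9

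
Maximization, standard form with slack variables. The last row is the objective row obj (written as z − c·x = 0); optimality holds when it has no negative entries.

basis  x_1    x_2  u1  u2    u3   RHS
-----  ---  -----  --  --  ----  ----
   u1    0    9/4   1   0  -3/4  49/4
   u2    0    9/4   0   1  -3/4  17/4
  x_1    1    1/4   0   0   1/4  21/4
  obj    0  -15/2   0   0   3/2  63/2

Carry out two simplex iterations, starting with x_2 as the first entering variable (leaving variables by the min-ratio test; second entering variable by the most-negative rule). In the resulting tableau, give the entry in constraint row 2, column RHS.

20/3

Ratio test on column x_2 — row 1: (49/4)/(9/4) = 49/9; row 2: (17/4)/(9/4) = 17/9; row 3: (21/4)/(1/4) = 21. Minimum is 17/9 at row 2 (u2 leaves); pivot element 9/4.
Divide row 2 by 9/4; eliminate column x_2 from the other rows.
Second iteration: most negative obj-row entry is -1 in column u3, so u3 enters.
Ratio test on column u3 — row 1: entry 0 ≤ 0; row 2: entry -1/3 ≤ 0; row 3: (43/9)/(1/3) = 43/3. Minimum is 43/3 at row 3 (x_1 leaves); pivot element 1/3.
Divide row 3 by 1/3; eliminate column u3 from the other rows.
After both pivots, the entry at constraint row 2, column RHS is 20/3.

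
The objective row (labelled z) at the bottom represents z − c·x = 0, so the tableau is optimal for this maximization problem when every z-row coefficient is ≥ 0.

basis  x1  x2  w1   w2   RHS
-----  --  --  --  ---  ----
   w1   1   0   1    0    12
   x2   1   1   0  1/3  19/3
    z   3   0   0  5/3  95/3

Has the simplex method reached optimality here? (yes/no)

Every z-row coefficient is ≥ 0, so the tableau is optimal.

yes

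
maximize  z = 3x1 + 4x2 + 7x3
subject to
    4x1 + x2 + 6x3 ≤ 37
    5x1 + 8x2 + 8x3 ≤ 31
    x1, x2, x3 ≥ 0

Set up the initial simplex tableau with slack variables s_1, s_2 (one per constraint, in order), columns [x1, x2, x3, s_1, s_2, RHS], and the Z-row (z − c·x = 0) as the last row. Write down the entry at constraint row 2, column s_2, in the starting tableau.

1

Slack s_2 belongs to constraint 2; its column is the unit vector e_2, so the entry in row 2 is 1.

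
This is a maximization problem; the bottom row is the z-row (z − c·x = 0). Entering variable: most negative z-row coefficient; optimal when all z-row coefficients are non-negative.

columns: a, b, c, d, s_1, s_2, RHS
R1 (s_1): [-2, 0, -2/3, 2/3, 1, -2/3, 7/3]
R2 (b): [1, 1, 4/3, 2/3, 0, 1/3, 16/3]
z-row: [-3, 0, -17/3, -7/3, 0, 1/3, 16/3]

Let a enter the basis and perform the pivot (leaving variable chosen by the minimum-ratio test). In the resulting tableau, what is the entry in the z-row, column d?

Ratio test on column a — row 1: entry -2 ≤ 0; row 2: (16/3)/1 = 16/3. Minimum is 16/3 at row 2 (b leaves); pivot element 1.
Divide row 2 by 1; eliminate column a from the other rows.
z-row update in column d: -7/3 − (-3)·(2/3) = -1/3.

-1/3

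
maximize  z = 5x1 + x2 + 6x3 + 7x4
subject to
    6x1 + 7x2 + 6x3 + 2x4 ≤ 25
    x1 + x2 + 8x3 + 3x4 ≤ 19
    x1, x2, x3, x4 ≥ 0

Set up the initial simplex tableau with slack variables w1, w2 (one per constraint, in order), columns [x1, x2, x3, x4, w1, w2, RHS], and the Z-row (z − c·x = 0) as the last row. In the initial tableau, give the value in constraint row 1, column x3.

6

Constraint 1 has coefficient 6 on x3.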